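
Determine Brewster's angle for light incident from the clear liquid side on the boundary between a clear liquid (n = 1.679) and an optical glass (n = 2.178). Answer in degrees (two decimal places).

At Brewster's angle the reflected and refracted rays are perpendicular, which with Snell's law gives tan θ_B = n₂/n₁.
tan θ_B = n₂/n₁ = 2.178/1.679 = 1.2972. Taking the arctangent, θ_B = 52.37°.

θ_B ≈ 52.37°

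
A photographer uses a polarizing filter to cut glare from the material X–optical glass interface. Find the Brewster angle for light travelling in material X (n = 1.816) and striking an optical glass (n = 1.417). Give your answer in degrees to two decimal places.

θ_B ≈ 37.96°

The reflected p-component vanishes when tan θ_B = n₂/n₁.
tan θ_B = n₂/n₁ = 1.417/1.816 = 0.7803.
θ_B = arctan(0.7803) = 37.96°.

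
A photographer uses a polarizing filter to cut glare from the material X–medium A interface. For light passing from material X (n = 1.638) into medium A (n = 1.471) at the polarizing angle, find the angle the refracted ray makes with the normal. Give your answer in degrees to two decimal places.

θ_B = arctan(n₂/n₁) = arctan(1.471/1.638) = 41.93°.
The refracted ray is perpendicular to the reflected ray, so θ_t = 90° − θ_B = 48.07°.

θ_t ≈ 48.07°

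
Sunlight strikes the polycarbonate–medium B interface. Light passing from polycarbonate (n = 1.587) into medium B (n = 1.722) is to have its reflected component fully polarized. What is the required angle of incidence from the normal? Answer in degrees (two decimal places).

θ_B ≈ 47.34°

Brewster's condition: tan θ_B = n₂/n₁ = 1.722/1.587 = 1.0851. Taking the arctangent, θ_B = 47.34°.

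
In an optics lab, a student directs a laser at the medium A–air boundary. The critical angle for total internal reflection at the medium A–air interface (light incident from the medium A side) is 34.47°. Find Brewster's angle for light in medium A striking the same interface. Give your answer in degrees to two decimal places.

sin θ_c = n₂/n₁, so n₂/n₁ = sin 34.47° = 0.5660.
Brewster: tan θ_B = n₂/n₁ = 0.5660.
θ_B = arctan(0.5660) = 29.51°.

θ_B ≈ 29.51°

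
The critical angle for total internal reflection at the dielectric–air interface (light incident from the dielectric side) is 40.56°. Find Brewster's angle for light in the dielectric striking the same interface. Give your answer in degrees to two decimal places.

θ_B ≈ 33.03°

n₂/n₁ = sin θ_c = sin 40.56° = 0.6502.
tan θ_B equals the same ratio, so θ_B = arctan(0.6502) = 33.03°.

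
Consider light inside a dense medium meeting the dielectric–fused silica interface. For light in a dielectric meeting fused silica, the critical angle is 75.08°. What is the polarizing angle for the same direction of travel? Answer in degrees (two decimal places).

At the critical angle sin θ_c = n₂/n₁, giving n₂/n₁ = sin 75.08° = 0.9663.
Then tan θ_B = n₂/n₁ = 0.9663, so θ_B = arctan 0.9663 = 44.02°.

θ_B ≈ 44.02°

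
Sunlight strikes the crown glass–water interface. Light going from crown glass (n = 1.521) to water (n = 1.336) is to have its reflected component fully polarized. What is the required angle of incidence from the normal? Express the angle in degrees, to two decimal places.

The reflected p-component vanishes when tan θ_B = n₂/n₁.
Brewster's condition: tan θ_B = n₂/n₁ = 1.336/1.521 = 0.8784. Taking the arctangent, θ_B = 41.30°.

θ_B ≈ 41.30°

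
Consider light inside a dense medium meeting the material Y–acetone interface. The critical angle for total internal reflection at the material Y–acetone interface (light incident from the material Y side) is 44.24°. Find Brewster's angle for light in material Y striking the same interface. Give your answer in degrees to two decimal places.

sin θ_c = n₂/n₁, so n₂/n₁ = sin 44.24° = 0.6977.
Brewster: tan θ_B = n₂/n₁ = 0.6977.
θ_B = arctan(0.6977) = 34.90°.

θ_B ≈ 34.90°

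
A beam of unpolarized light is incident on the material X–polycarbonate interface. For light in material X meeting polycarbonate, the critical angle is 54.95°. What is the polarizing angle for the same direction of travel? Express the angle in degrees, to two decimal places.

θ_B ≈ 39.31°

sin θ_c = n₂/n₁, so n₂/n₁ = sin 54.95° = 0.8187.
Brewster: tan θ_B = n₂/n₁ = 0.8187.
θ_B = arctan(0.8187) = 39.31°.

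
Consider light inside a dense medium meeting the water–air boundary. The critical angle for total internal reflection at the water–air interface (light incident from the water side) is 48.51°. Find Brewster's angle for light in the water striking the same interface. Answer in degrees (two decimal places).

θ_B ≈ 36.84°

n₂/n₁ = sin θ_c = sin 48.51° = 0.7491.
tan θ_B equals the same ratio, so θ_B = arctan(0.7491) = 36.84°.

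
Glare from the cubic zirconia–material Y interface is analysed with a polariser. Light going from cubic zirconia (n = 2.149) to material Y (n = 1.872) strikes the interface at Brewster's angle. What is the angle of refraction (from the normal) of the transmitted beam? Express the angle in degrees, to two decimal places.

θ_B = arctan(n₂/n₁) = arctan(1.872/2.149) = 41.06°.
Since θ_B + θ_t = 90° at Brewster incidence, θ_t = 90° − 41.06° = 48.94°.

θ_t ≈ 48.94°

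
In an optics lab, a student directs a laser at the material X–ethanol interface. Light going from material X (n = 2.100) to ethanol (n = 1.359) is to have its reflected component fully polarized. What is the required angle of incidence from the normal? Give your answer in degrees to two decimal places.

θ_B ≈ 32.91°

The reflected p-component vanishes when tan θ_B = n₂/n₁.
Here n₂/n₁ = 1.359/2.100 = 0.6471, and Brewster's law gives tan θ_B = n₂/n₁.
So θ_B = arctan 0.6471 = 32.91°.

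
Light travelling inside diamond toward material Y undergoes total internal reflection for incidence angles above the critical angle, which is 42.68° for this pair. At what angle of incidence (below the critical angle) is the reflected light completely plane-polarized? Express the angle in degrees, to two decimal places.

θ_B ≈ 34.13°

n₂/n₁ = sin θ_c = sin 42.68° = 0.6779.
tan θ_B equals the same ratio, so θ_B = arctan(0.6779) = 34.13°.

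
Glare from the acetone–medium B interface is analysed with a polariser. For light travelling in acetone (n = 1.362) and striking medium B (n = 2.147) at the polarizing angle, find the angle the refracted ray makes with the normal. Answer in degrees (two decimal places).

First find Brewster's angle: tan θ_B = 2.147/1.362 = 1.5764, giving θ_B = 57.61°.
The refracted ray is perpendicular to the reflected ray, so θ_t = 90° − θ_B = 32.39°.

θ_t ≈ 32.39°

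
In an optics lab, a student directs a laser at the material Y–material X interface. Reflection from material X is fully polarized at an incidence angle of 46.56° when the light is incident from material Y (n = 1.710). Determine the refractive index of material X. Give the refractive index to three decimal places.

Full polarization of the reflected beam means tan θ_B = n₂/n₁, where n₁ is the incident medium (material Y).
n₂ = n₁ tan θ_B = 1.710 × tan 46.56° = 1.806.

n ≈ 1.806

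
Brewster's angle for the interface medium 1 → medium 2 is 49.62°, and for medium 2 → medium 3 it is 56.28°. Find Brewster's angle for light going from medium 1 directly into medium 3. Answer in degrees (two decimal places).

θ_B ≈ 60.42°

n₂/n₁ = tan 49.62° = 1.1758 and n₃/n₂ = tan 56.28° = 1.4983.
Multiplying, n₃/n₁ = 1.1758 × 1.4983 = 1.7617, and θ_B(1→3) = arctan 1.7617 = 60.42°.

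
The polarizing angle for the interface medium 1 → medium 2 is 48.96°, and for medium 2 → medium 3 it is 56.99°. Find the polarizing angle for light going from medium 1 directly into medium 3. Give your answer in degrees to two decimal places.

θ_B ≈ 60.51°

n₂/n₁ = tan 48.96° = 1.1487 and n₃/n₂ = tan 56.99° = 1.5393.
Multiplying, n₃/n₁ = 1.1487 × 1.5393 = 1.7682, and θ_B(1→3) = arctan 1.7682 = 60.51°.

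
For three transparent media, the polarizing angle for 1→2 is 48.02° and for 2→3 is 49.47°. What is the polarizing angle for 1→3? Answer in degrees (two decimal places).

Each Brewster angle gives a ratio: n₂/n₁ = tan 48.02° = 1.1114, n₃/n₂ = tan 49.47° = 1.1696.
So n₃/n₁ = (n₂/n₁)(n₃/n₂) = 1.1114 × 1.1696 = 1.2999.
θ_B(1→3) = arctan(1.2999) = 52.43°.

θ_B ≈ 52.43°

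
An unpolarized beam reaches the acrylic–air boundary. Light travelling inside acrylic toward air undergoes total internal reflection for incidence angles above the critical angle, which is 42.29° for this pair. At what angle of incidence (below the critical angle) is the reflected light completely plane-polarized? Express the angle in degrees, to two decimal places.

θ_B ≈ 33.94°

n₂/n₁ = sin θ_c = sin 42.29° = 0.6729.
tan θ_B equals the same ratio, so θ_B = arctan(0.6729) = 33.94°.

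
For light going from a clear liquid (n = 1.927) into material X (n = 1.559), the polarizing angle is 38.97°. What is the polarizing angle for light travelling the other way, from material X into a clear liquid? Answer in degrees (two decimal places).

θ_B' ≈ 51.03°

tan θ_B' = n₁/n₂ = 1/tan θ_B, so θ_B' = 90° − θ_B.
θ_B' = 90° − 38.97° = 51.03°.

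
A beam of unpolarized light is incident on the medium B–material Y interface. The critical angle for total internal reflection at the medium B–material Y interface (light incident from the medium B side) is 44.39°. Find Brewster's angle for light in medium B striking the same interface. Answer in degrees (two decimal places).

At the critical angle sin θ_c = n₂/n₁, giving n₂/n₁ = sin 44.39° = 0.6995.
Then tan θ_B = n₂/n₁ = 0.6995, so θ_B = arctan 0.6995 = 34.97°.

θ_B ≈ 34.97°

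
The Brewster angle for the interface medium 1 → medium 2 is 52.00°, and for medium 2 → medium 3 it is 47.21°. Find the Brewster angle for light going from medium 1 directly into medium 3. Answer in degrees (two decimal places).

θ_B ≈ 54.12°

Each Brewster angle gives a ratio: n₂/n₁ = tan 52.00° = 1.2799, n₃/n₂ = tan 47.21° = 1.0803.
n₃/n₁ = 1.3827. Then tan θ_B(1→3) = n₃/n₁, so θ_B(1→3) = arctan(1.3827) = 54.12°.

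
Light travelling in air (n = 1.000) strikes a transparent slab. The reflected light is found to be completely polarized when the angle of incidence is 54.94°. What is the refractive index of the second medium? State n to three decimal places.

Full polarization of the reflected beam means tan θ_B = n₂/n₁, where n₁ is the incident medium (air).
n₂ = n₁ tan θ_B = 1.000 × tan 54.94° = 1.425.

n ≈ 1.425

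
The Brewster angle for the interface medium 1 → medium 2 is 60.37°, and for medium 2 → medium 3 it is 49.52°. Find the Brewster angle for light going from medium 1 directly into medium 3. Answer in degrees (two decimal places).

tan θ_B(1→2) = n₂/n₁ = tan 60.37° = 1.7582.
tan θ_B(2→3) = n₃/n₂ = tan 49.52° = 1.1717.
Multiplying, n₃/n₁ = 1.7582 × 1.1717 = 2.0600, and θ_B(1→3) = arctan 2.0600 = 64.11°.

θ_B ≈ 64.11°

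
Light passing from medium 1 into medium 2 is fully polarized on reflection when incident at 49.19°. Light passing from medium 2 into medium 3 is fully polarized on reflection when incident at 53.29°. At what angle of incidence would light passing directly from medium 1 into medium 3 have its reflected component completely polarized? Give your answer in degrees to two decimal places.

θ_B ≈ 57.22°

n₂/n₁ = tan 49.19° = 1.1581 and n₃/n₂ = tan 53.29° = 1.3411.
So n₃/n₁ = (n₂/n₁)(n₃/n₂) = 1.1581 × 1.3411 = 1.5531.
θ_B(1→3) = arctan(1.5531) = 57.22°.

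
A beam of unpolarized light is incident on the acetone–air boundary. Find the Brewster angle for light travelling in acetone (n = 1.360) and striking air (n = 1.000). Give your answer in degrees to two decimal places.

Brewster's condition: tan θ_B = n₂/n₁ = 1.000/1.360 = 0.7353.
So θ_B = arctan 0.7353 = 36.33°.

θ_B ≈ 36.33°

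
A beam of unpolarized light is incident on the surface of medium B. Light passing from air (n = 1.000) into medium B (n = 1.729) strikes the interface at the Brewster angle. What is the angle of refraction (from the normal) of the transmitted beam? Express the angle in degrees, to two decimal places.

tan θ_B = n₂/n₁ = 1.729/1.000 = 1.7290, so θ_B = 59.96°.
At Brewster's angle the reflected and refracted rays are perpendicular, so θ_t = 90° − θ_B = 90° − 59.96° = 30.04°.

θ_t ≈ 30.04°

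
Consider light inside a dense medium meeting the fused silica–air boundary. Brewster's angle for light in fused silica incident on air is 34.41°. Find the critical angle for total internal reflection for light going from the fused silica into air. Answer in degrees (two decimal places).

θ_c ≈ 43.23°

tan θ_B = n₂/n₁ = tan 34.41° = 0.6850.
Total internal reflection: sin θ_c = n₂/n₁ = 0.6850.
θ_c = arcsin(0.6850) = 43.23°.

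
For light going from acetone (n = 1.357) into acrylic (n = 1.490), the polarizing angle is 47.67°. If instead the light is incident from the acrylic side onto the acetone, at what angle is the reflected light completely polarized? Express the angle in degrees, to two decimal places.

θ_B' ≈ 42.33°

tan θ_B' = n₁/n₂ = 1/tan θ_B, so θ_B' = 90° − θ_B.
θ_B' = 90° − 47.67° = 42.33°.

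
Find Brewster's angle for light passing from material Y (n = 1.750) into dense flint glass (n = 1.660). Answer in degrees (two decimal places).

Here n₂/n₁ = 1.660/1.750 = 0.9486, and Brewster's law gives tan θ_B = n₂/n₁.
So θ_B = arctan 0.9486 = 43.49°.

θ_B ≈ 43.49°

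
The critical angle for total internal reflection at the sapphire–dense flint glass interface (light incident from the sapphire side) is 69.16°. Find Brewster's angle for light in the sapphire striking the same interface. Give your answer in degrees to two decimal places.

sin θ_c = n₂/n₁, so n₂/n₁ = sin 69.16° = 0.9346.
Brewster: tan θ_B = n₂/n₁ = 0.9346.
θ_B = arctan(0.9346) = 43.06°.

θ_B ≈ 43.06°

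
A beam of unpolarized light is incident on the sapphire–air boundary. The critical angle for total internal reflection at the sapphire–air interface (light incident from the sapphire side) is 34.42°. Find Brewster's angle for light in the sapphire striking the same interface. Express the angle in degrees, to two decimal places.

θ_B ≈ 29.48°

At the critical angle sin θ_c = n₂/n₁, giving n₂/n₁ = sin 34.42° = 0.5653.
Then tan θ_B = n₂/n₁ = 0.5653, so θ_B = arctan 0.5653 = 29.48°.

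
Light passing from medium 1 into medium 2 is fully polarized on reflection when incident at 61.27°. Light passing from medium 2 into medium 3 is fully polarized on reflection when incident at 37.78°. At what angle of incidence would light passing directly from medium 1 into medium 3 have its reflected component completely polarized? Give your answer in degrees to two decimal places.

n₂/n₁ = tan 61.27° = 1.8243 and n₃/n₂ = tan 37.78° = 0.7751.
So n₃/n₁ = (n₂/n₁)(n₃/n₂) = 1.8243 × 0.7751 = 1.4140.
θ_B(1→3) = arctan(1.4140) = 54.73°.

θ_B ≈ 54.73°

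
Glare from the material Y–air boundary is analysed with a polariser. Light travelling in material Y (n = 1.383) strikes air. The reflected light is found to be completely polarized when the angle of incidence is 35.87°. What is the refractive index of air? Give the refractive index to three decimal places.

n ≈ 1.000

At the Brewster angle, tan θ_B = n₂/n₁ with n₁ on the incident side (material Y) and n₂ on the transmitted side (air).
n₂ = n₁ tan θ_B = 1.383 × tan 35.87° = 1.000.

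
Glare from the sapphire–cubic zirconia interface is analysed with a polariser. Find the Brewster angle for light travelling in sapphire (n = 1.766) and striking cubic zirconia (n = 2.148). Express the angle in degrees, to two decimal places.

Here n₂/n₁ = 2.148/1.766 = 1.2163, and Brewster's law gives tan θ_B = n₂/n₁.
So θ_B = arctan 1.2163 = 50.57°.

θ_B ≈ 50.57°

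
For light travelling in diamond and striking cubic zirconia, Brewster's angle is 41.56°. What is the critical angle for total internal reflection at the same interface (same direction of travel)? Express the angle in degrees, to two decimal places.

tan θ_B = n₂/n₁ = tan 41.56° = 0.8866.
Total internal reflection: sin θ_c = n₂/n₁ = 0.8866.
θ_c = arcsin(0.8866) = 62.45°.

θ_c ≈ 62.45°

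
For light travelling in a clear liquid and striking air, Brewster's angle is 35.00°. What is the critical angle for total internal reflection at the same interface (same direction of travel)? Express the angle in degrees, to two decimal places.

θ_c ≈ 44.44°

From Brewster, n₂/n₁ = tan θ_B = tan 35.00° = 0.7002.
Then sin θ_c = n₂/n₁ = 0.7002, so θ_c = arcsin 0.7002 = 44.44°.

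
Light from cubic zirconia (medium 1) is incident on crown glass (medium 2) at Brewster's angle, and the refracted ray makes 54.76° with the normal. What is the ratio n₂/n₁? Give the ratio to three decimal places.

θ_B + θ_t = 90°, so θ_B = 90° − 54.76° = 35.24°.
Then n₂/n₁ = tan θ_B = tan 35.24° = 0.706.

n₂/n₁ ≈ 0.706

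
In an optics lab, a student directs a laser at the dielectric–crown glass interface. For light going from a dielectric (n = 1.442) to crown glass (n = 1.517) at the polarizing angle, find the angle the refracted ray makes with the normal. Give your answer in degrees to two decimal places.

First find Brewster's angle: tan θ_B = 1.517/1.442 = 1.0520, giving θ_B = 46.45°.
The refracted ray is perpendicular to the reflected ray, so θ_t = 90° − θ_B = 43.55°.

θ_t ≈ 43.55°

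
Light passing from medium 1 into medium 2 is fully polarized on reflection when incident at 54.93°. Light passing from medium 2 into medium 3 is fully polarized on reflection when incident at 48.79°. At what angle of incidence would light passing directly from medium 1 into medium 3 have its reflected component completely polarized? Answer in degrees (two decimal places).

Each Brewster angle gives a ratio: n₂/n₁ = tan 54.93° = 1.4244, n₃/n₂ = tan 48.79° = 1.1419.
Multiplying, n₃/n₁ = 1.4244 × 1.1419 = 1.6266, and θ_B(1→3) = arctan 1.6266 = 58.42°.

θ_B ≈ 58.42°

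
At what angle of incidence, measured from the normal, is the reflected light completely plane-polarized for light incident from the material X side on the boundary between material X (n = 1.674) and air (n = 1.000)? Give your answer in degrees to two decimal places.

θ_B ≈ 30.85°

The reflected p-component vanishes when tan θ_B = n₂/n₁.
Here n₂/n₁ = 1.000/1.674 = 0.5974, and Brewster's law gives tan θ_B = n₂/n₁.
So θ_B = arctan 0.5974 = 30.85°.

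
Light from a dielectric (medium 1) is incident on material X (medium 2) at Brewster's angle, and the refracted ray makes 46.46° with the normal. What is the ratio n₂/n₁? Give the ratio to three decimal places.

θ_B + θ_t = 90°, so θ_B = 90° − 46.46° = 43.54°.
Then n₂/n₁ = tan θ_B = tan 43.54° = 0.950.

n₂/n₁ ≈ 0.950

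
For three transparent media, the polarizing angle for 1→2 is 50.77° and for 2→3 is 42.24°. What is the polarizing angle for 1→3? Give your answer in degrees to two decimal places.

n₂/n₁ = tan 50.77° = 1.2248 and n₃/n₂ = tan 42.24° = 0.9080.
Multiplying, n₃/n₁ = 1.2248 × 0.9080 = 1.1122, and θ_B(1→3) = arctan 1.1122 = 48.04°.

θ_B ≈ 48.04°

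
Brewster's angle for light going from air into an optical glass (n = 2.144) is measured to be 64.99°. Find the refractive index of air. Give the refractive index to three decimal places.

n ≈ 1.000

Full polarization of the reflected beam means tan θ_B = n₂/n₁, where n₁ is the incident medium (air).
n₁ = n₂ / tan θ_B = 2.144 / tan 64.99° = 1.000.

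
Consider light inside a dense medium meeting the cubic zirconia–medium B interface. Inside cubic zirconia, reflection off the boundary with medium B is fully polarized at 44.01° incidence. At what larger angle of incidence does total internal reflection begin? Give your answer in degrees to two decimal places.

θ_c ≈ 75.02°

n₂/n₁ = tan 44.01° = 0.9660; the critical angle satisfies sin θ_c = n₂/n₁.
θ_c = arcsin(0.9660) = 75.02°.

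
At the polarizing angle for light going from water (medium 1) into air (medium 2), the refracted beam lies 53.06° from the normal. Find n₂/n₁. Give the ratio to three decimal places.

θ_B + θ_t = 90°, so θ_B = 90° − 53.06° = 36.94°.
Then n₂/n₁ = tan θ_B = tan 36.94° = 0.752.

n₂/n₁ ≈ 0.752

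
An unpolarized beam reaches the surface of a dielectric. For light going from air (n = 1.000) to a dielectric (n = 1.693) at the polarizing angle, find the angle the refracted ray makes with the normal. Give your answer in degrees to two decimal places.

θ_t ≈ 30.57°

θ_B = arctan(n₂/n₁) = arctan(1.693/1.000) = 59.43°.
At Brewster's angle the reflected and refracted rays are perpendicular, so θ_t = 90° − θ_B = 90° − 59.43° = 30.57°.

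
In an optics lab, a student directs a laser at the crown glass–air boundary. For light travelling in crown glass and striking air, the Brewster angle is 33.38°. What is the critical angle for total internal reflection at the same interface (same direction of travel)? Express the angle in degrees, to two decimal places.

θ_c ≈ 41.21°

n₂/n₁ = tan 33.38° = 0.6589; the critical angle satisfies sin θ_c = n₂/n₁.
θ_c = arcsin(0.6589) = 41.21°.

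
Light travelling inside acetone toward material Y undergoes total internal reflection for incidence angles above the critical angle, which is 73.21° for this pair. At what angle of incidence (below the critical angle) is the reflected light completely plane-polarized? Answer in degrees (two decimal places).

At the critical angle sin θ_c = n₂/n₁, giving n₂/n₁ = sin 73.21° = 0.9574.
Then tan θ_B = n₂/n₁ = 0.9574, so θ_B = arctan 0.9574 = 43.75°.

θ_B ≈ 43.75°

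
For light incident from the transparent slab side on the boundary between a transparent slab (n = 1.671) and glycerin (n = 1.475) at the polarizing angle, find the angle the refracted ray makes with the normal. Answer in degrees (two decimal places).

θ_t ≈ 48.56°

tan θ_B = n₂/n₁ = 1.475/1.671 = 0.8827, so θ_B = 41.44°.
Since θ_B + θ_t = 90° at Brewster incidence, θ_t = 90° − 41.44° = 48.56°.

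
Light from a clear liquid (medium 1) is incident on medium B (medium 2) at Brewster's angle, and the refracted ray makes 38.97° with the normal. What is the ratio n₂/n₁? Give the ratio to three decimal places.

At Brewster incidence θ_B = 90° − θ_t = 90° − 38.97° = 51.03°.
Then n₂/n₁ = tan θ_B = tan 51.03° = 1.236.

n₂/n₁ ≈ 1.236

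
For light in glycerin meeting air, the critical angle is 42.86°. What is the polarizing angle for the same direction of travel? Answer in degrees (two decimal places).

At the critical angle sin θ_c = n₂/n₁, giving n₂/n₁ = sin 42.86° = 0.6802.
Then tan θ_B = n₂/n₁ = 0.6802, so θ_B = arctan 0.6802 = 34.22°.

θ_B ≈ 34.22°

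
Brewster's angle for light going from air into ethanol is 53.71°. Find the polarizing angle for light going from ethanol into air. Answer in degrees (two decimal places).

θ_B' ≈ 36.29°

The two Brewster angles are complementary: θ_B' = 90° − θ_B = 90° − 53.71° = 36.29°.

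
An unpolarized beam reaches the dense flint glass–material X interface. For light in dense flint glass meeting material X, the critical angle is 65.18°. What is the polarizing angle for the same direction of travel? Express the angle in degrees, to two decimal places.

sin θ_c = n₂/n₁, so n₂/n₁ = sin 65.18° = 0.9076.
Brewster: tan θ_B = n₂/n₁ = 0.9076.
θ_B = arctan(0.9076) = 42.23°.

θ_B ≈ 42.23°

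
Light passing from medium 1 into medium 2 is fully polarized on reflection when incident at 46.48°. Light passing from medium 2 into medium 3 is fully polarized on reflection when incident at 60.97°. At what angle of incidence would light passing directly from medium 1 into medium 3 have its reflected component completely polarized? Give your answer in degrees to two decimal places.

n₂/n₁ = tan 46.48° = 1.0530 and n₃/n₂ = tan 60.97° = 1.8018.
n₃/n₁ = 1.8974. Then tan θ_B(1→3) = n₃/n₁, so θ_B(1→3) = arctan(1.8974) = 62.21°.

θ_B ≈ 62.21°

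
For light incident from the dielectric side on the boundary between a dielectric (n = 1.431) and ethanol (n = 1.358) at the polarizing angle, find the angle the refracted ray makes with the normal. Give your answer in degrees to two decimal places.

θ_B = arctan(n₂/n₁) = arctan(1.358/1.431) = 43.50°.
Since θ_B + θ_t = 90° at Brewster incidence, θ_t = 90° − 43.50° = 46.50°.

θ_t ≈ 46.50°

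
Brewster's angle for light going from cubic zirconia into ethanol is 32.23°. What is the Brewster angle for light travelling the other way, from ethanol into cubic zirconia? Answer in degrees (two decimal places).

tan θ_B' = n₁/n₂ = 1/tan θ_B, so θ_B' = 90° − θ_B.
θ_B' = 90° − 32.23° = 57.77°.

θ_B' ≈ 57.77°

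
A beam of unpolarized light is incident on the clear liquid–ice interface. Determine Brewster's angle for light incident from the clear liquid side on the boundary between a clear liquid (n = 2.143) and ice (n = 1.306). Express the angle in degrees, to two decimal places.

At Brewster's angle the reflected and refracted rays are perpendicular, which with Snell's law gives tan θ_B = n₂/n₁.
Brewster's condition: tan θ_B = n₂/n₁ = 1.306/2.143 = 0.6094.
So θ_B = arctan 0.6094 = 31.36°.

θ_B ≈ 31.36°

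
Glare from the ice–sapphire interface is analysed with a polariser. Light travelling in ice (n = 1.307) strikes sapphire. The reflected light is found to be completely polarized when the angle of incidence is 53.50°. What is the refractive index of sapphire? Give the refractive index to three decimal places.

Full polarization of the reflected beam means tan θ_B = n₂/n₁, where n₁ is the incident medium (ice).
n₂ = n₁ tan θ_B = 1.307 × tan 53.50° = 1.766.

n ≈ 1.766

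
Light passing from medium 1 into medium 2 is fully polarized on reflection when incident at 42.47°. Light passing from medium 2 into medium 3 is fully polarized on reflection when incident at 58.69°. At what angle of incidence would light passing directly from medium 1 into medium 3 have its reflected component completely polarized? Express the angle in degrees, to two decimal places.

tan θ_B(1→2) = n₂/n₁ = tan 42.47° = 0.9154.
tan θ_B(2→3) = n₃/n₂ = tan 58.69° = 1.6441.
So n₃/n₁ = (n₂/n₁)(n₃/n₂) = 0.9154 × 1.6441 = 1.5049.
θ_B(1→3) = arctan(1.5049) = 56.40°.

θ_B ≈ 56.40°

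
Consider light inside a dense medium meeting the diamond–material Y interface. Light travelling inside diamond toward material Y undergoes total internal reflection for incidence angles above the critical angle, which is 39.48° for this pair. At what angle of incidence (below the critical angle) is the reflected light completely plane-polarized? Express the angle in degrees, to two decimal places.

At the critical angle sin θ_c = n₂/n₁, giving n₂/n₁ = sin 39.48° = 0.6358.
Then tan θ_B = n₂/n₁ = 0.6358, so θ_B = arctan 0.6358 = 32.45°.

θ_B ≈ 32.45°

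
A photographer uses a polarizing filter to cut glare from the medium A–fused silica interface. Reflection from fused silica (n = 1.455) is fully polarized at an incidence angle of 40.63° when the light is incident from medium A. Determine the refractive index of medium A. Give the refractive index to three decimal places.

n ≈ 1.696

Brewster's law: tan θ_B = n₂/n₁ (light incident in medium A, refracted into fused silica).
n₁ = n₂ / tan θ_B = 1.455 / tan 40.63° = 1.696.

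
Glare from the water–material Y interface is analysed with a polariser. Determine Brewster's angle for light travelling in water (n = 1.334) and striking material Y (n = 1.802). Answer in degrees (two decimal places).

Brewster's condition: tan θ_B = n₂/n₁ = 1.802/1.334 = 1.3508. Taking the arctangent, θ_B = 53.49°.

θ_B ≈ 53.49°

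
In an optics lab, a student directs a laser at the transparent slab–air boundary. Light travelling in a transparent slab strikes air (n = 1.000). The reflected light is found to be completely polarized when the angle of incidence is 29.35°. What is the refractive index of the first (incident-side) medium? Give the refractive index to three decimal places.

n ≈ 1.778

Full polarization of the reflected beam means tan θ_B = n₂/n₁, where n₁ is the incident medium (a transparent slab).
n₁ = n₂ / tan θ_B = 1.000 / tan 29.35° = 1.778.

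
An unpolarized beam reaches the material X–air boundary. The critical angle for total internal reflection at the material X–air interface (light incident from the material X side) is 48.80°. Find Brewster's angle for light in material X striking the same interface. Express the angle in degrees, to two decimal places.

θ_B ≈ 36.96°

sin θ_c = n₂/n₁, so n₂/n₁ = sin 48.80° = 0.7524.
Brewster: tan θ_B = n₂/n₁ = 0.7524.
θ_B = arctan(0.7524) = 36.96°.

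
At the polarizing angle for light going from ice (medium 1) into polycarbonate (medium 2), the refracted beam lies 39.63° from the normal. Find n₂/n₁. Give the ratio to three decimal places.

θ_B + θ_t = 90°, so θ_B = 90° − 39.63° = 50.37°.
tan θ_B = n₂/n₁, so n₂/n₁ = tan 50.37° = 1.208.

n₂/n₁ ≈ 1.208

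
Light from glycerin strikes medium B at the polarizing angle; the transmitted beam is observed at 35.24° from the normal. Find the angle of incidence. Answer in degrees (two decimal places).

Brewster's condition makes the reflected and refracted beams perpendicular: θ_B + θ_t = 90°.
θ_B = 90° − 35.24° = 54.76°.

θ_B ≈ 54.76°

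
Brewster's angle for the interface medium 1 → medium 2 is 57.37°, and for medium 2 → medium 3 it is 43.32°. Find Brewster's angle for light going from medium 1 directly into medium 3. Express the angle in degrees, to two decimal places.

Each Brewster angle gives a ratio: n₂/n₁ = tan 57.37° = 1.5619, n₃/n₂ = tan 43.32° = 0.9430.
So n₃/n₁ = (n₂/n₁)(n₃/n₂) = 1.5619 × 0.9430 = 1.4728.
θ_B(1→3) = arctan(1.4728) = 55.83°.

θ_B ≈ 55.83°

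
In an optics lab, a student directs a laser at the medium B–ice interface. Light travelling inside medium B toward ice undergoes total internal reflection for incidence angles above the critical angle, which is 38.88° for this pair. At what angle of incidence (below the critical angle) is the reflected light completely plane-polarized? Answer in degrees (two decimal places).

sin θ_c = n₂/n₁, so n₂/n₁ = sin 38.88° = 0.6277.
Brewster: tan θ_B = n₂/n₁ = 0.6277.
θ_B = arctan(0.6277) = 32.12°.

θ_B ≈ 32.12°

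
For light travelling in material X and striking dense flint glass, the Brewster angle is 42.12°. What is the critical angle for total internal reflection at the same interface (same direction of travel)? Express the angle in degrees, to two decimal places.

θ_c ≈ 64.72°

tan θ_B = n₂/n₁ = tan 42.12° = 0.9042.
Total internal reflection: sin θ_c = n₂/n₁ = 0.9042.
θ_c = arcsin(0.9042) = 64.72°.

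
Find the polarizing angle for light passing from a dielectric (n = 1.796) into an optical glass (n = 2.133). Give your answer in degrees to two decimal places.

θ_B ≈ 49.90°

Brewster's condition: tan θ_B = n₂/n₁ = 2.133/1.796 = 1.1876. Taking the arctangent, θ_B = 49.90°.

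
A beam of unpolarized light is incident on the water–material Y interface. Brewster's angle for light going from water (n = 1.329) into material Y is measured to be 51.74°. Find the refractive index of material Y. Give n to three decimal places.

n ≈ 1.685

At Brewster's angle, tan θ_B = n₂/n₁ with n₁ on the incident side (water) and n₂ on the transmitted side (material Y).
n₂ = n₁ tan θ_B = 1.329 × tan 51.74° = 1.685.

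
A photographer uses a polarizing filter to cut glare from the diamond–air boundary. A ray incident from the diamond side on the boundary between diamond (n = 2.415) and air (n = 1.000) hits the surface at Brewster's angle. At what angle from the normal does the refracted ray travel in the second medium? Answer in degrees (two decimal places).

tan θ_B = n₂/n₁ = 1.000/2.415 = 0.4141, so θ_B = 22.49°.
Since θ_B + θ_t = 90° at Brewster incidence, θ_t = 90° − 22.49° = 67.51°.

θ_t ≈ 67.51°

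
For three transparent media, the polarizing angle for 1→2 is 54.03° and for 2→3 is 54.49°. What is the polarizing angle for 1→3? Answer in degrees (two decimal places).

n₂/n₁ = tan 54.03° = 1.3779 and n₃/n₂ = tan 54.49° = 1.4014.
Multiplying, n₃/n₁ = 1.3779 × 1.4014 = 1.9310, and θ_B(1→3) = arctan 1.9310 = 62.62°.

θ_B ≈ 62.62°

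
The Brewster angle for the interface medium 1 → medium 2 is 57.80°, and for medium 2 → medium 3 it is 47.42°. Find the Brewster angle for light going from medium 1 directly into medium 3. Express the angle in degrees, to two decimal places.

tan θ_B(1→2) = n₂/n₁ = tan 57.80° = 1.5880.
tan θ_B(2→3) = n₃/n₂ = tan 47.42° = 1.0883.
Multiplying, n₃/n₁ = 1.5880 × 1.0883 = 1.7281, and θ_B(1→3) = arctan 1.7281 = 59.94°.

θ_B ≈ 59.94°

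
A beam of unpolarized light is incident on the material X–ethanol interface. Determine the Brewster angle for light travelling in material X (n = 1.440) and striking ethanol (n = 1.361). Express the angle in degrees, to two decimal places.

Here n₂/n₁ = 1.361/1.440 = 0.9451, and Brewster's law gives tan θ_B = n₂/n₁.
So θ_B = arctan 0.9451 = 43.38°.

θ_B ≈ 43.38°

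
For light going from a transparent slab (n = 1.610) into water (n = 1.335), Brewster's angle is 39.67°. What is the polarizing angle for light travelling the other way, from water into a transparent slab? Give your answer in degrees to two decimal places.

tan θ_B' = n₁/n₂ = 1/tan θ_B, so θ_B' = 90° − θ_B.
θ_B' = 90° − 39.67° = 50.33°.

θ_B' ≈ 50.33°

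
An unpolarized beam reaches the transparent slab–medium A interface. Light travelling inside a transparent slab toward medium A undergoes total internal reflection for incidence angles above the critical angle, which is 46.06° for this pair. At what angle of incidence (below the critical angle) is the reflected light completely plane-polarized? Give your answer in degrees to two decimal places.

θ_B ≈ 35.76°

At the critical angle sin θ_c = n₂/n₁, giving n₂/n₁ = sin 46.06° = 0.7201.
Then tan θ_B = n₂/n₁ = 0.7201, so θ_B = arctan 0.7201 = 35.76°.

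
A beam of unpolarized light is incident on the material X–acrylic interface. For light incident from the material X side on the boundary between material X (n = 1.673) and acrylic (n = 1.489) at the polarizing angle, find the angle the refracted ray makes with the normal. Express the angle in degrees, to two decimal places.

θ_t ≈ 48.33°

tan θ_B = n₂/n₁ = 1.489/1.673 = 0.8900, so θ_B = 41.67°.
At Brewster's angle the reflected and refracted rays are perpendicular, so θ_t = 90° − θ_B = 90° − 41.67° = 48.33°.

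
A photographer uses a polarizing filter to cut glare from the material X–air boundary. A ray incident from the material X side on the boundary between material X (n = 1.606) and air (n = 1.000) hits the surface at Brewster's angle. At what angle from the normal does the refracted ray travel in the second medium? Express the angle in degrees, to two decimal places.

θ_t ≈ 58.09°

tan θ_B = n₂/n₁ = 1.000/1.606 = 0.6227, so θ_B = 31.91°.
The refracted ray is perpendicular to the reflected ray, so θ_t = 90° − θ_B = 58.09°.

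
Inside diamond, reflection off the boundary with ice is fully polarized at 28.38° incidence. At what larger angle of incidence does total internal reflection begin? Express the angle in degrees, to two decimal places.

tan θ_B = n₂/n₁ = tan 28.38° = 0.5402.
Total internal reflection: sin θ_c = n₂/n₁ = 0.5402.
θ_c = arcsin(0.5402) = 32.70°.

θ_c ≈ 32.70°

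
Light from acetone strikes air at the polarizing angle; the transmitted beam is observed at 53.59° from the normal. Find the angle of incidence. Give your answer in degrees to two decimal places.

θ_B ≈ 36.41°

At Brewster's angle the reflected and refracted rays are perpendicular, so θ_B + θ_t = 90°.
θ_B = 90° − 53.59° = 36.41°.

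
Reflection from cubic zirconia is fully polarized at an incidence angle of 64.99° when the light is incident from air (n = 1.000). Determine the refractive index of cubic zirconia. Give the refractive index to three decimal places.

n ≈ 2.144

Brewster's law: tan θ_B = n₂/n₁ (light incident in air, refracted into cubic zirconia).
n₂ = n₁ tan θ_B = 1.000 × tan 64.99° = 2.144.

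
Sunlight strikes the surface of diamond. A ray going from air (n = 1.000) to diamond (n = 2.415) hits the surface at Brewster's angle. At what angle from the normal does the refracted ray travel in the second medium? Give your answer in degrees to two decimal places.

θ_t ≈ 22.49°

tan θ_B = n₂/n₁ = 2.415/1.000 = 2.4150, so θ_B = 67.51°.
At Brewster's angle the reflected and refracted rays are perpendicular, so θ_t = 90° − θ_B = 90° − 67.51° = 22.49°.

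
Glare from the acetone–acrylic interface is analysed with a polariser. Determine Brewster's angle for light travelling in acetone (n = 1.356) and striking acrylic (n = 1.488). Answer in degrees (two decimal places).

θ_B ≈ 47.66°

Here n₂/n₁ = 1.488/1.356 = 1.0973, and Brewster's law gives tan θ_B = n₂/n₁.
So θ_B = arctan 1.0973 = 47.66°.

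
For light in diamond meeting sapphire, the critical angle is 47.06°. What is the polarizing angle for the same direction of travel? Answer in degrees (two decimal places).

At the critical angle sin θ_c = n₂/n₁, giving n₂/n₁ = sin 47.06° = 0.7321.
Then tan θ_B = n₂/n₁ = 0.7321, so θ_B = arctan 0.7321 = 36.21°.

θ_B ≈ 36.21°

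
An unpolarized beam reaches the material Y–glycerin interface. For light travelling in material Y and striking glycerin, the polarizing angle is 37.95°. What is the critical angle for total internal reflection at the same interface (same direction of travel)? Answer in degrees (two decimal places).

θ_c ≈ 51.25°

n₂/n₁ = tan 37.95° = 0.7799; the critical angle satisfies sin θ_c = n₂/n₁.
θ_c = arcsin(0.7799) = 51.25°.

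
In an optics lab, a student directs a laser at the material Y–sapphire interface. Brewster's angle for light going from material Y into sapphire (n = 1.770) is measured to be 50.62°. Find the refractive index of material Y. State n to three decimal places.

n ≈ 1.453

Brewster's law: tan θ_B = n₂/n₁ (light incident in material Y, refracted into sapphire).
n₁ = n₂ / tan θ_B = 1.770 / tan 50.62° = 1.453.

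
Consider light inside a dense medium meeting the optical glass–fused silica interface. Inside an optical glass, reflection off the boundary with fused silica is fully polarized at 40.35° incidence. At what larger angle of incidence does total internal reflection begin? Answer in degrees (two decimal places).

n₂/n₁ = tan 40.35° = 0.8496; the critical angle satisfies sin θ_c = n₂/n₁.
θ_c = arcsin(0.8496) = 58.16°.

θ_c ≈ 58.16°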